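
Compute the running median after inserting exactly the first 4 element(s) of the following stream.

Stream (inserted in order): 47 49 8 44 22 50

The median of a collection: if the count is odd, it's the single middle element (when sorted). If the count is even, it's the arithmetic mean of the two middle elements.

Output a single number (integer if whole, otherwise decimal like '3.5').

Answer: 45.5

Derivation:
Step 1: insert 47 -> lo=[47] (size 1, max 47) hi=[] (size 0) -> median=47
Step 2: insert 49 -> lo=[47] (size 1, max 47) hi=[49] (size 1, min 49) -> median=48
Step 3: insert 8 -> lo=[8, 47] (size 2, max 47) hi=[49] (size 1, min 49) -> median=47
Step 4: insert 44 -> lo=[8, 44] (size 2, max 44) hi=[47, 49] (size 2, min 47) -> median=45.5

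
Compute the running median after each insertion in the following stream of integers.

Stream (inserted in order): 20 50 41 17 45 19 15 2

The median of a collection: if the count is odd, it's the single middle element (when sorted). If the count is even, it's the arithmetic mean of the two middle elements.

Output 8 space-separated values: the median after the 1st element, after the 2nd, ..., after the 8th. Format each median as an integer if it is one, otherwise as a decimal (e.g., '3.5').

Answer: 20 35 41 30.5 41 30.5 20 19.5

Derivation:
Step 1: insert 20 -> lo=[20] (size 1, max 20) hi=[] (size 0) -> median=20
Step 2: insert 50 -> lo=[20] (size 1, max 20) hi=[50] (size 1, min 50) -> median=35
Step 3: insert 41 -> lo=[20, 41] (size 2, max 41) hi=[50] (size 1, min 50) -> median=41
Step 4: insert 17 -> lo=[17, 20] (size 2, max 20) hi=[41, 50] (size 2, min 41) -> median=30.5
Step 5: insert 45 -> lo=[17, 20, 41] (size 3, max 41) hi=[45, 50] (size 2, min 45) -> median=41
Step 6: insert 19 -> lo=[17, 19, 20] (size 3, max 20) hi=[41, 45, 50] (size 3, min 41) -> median=30.5
Step 7: insert 15 -> lo=[15, 17, 19, 20] (size 4, max 20) hi=[41, 45, 50] (size 3, min 41) -> median=20
Step 8: insert 2 -> lo=[2, 15, 17, 19] (size 4, max 19) hi=[20, 41, 45, 50] (size 4, min 20) -> median=19.5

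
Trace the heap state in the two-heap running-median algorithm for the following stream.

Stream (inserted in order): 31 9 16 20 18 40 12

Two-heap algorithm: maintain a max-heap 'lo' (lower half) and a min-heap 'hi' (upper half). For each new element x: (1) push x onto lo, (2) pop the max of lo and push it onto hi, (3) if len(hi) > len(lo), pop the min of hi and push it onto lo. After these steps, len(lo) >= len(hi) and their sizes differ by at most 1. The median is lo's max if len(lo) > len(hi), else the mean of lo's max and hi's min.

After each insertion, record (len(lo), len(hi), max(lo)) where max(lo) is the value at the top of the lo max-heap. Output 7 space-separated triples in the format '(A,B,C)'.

Step 1: insert 31 -> lo=[31] hi=[] -> (len(lo)=1, len(hi)=0, max(lo)=31)
Step 2: insert 9 -> lo=[9] hi=[31] -> (len(lo)=1, len(hi)=1, max(lo)=9)
Step 3: insert 16 -> lo=[9, 16] hi=[31] -> (len(lo)=2, len(hi)=1, max(lo)=16)
Step 4: insert 20 -> lo=[9, 16] hi=[20, 31] -> (len(lo)=2, len(hi)=2, max(lo)=16)
Step 5: insert 18 -> lo=[9, 16, 18] hi=[20, 31] -> (len(lo)=3, len(hi)=2, max(lo)=18)
Step 6: insert 40 -> lo=[9, 16, 18] hi=[20, 31, 40] -> (len(lo)=3, len(hi)=3, max(lo)=18)
Step 7: insert 12 -> lo=[9, 12, 16, 18] hi=[20, 31, 40] -> (len(lo)=4, len(hi)=3, max(lo)=18)

Answer: (1,0,31) (1,1,9) (2,1,16) (2,2,16) (3,2,18) (3,3,18) (4,3,18)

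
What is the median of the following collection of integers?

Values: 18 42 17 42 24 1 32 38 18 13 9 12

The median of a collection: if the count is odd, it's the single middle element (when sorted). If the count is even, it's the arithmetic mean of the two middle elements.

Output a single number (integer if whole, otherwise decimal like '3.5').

Step 1: insert 18 -> lo=[18] (size 1, max 18) hi=[] (size 0) -> median=18
Step 2: insert 42 -> lo=[18] (size 1, max 18) hi=[42] (size 1, min 42) -> median=30
Step 3: insert 17 -> lo=[17, 18] (size 2, max 18) hi=[42] (size 1, min 42) -> median=18
Step 4: insert 42 -> lo=[17, 18] (size 2, max 18) hi=[42, 42] (size 2, min 42) -> median=30
Step 5: insert 24 -> lo=[17, 18, 24] (size 3, max 24) hi=[42, 42] (size 2, min 42) -> median=24
Step 6: insert 1 -> lo=[1, 17, 18] (size 3, max 18) hi=[24, 42, 42] (size 3, min 24) -> median=21
Step 7: insert 32 -> lo=[1, 17, 18, 24] (size 4, max 24) hi=[32, 42, 42] (size 3, min 32) -> median=24
Step 8: insert 38 -> lo=[1, 17, 18, 24] (size 4, max 24) hi=[32, 38, 42, 42] (size 4, min 32) -> median=28
Step 9: insert 18 -> lo=[1, 17, 18, 18, 24] (size 5, max 24) hi=[32, 38, 42, 42] (size 4, min 32) -> median=24
Step 10: insert 13 -> lo=[1, 13, 17, 18, 18] (size 5, max 18) hi=[24, 32, 38, 42, 42] (size 5, min 24) -> median=21
Step 11: insert 9 -> lo=[1, 9, 13, 17, 18, 18] (size 6, max 18) hi=[24, 32, 38, 42, 42] (size 5, min 24) -> median=18
Step 12: insert 12 -> lo=[1, 9, 12, 13, 17, 18] (size 6, max 18) hi=[18, 24, 32, 38, 42, 42] (size 6, min 18) -> median=18

Answer: 18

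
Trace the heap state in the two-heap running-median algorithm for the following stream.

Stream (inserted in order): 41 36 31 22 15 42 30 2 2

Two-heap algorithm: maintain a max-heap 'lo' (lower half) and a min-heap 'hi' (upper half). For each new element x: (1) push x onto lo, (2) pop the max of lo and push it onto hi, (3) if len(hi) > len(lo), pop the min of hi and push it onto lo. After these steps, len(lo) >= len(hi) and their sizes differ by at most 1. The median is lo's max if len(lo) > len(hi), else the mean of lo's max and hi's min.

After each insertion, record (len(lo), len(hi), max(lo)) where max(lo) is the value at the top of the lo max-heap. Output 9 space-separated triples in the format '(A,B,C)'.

Step 1: insert 41 -> lo=[41] hi=[] -> (len(lo)=1, len(hi)=0, max(lo)=41)
Step 2: insert 36 -> lo=[36] hi=[41] -> (len(lo)=1, len(hi)=1, max(lo)=36)
Step 3: insert 31 -> lo=[31, 36] hi=[41] -> (len(lo)=2, len(hi)=1, max(lo)=36)
Step 4: insert 22 -> lo=[22, 31] hi=[36, 41] -> (len(lo)=2, len(hi)=2, max(lo)=31)
Step 5: insert 15 -> lo=[15, 22, 31] hi=[36, 41] -> (len(lo)=3, len(hi)=2, max(lo)=31)
Step 6: insert 42 -> lo=[15, 22, 31] hi=[36, 41, 42] -> (len(lo)=3, len(hi)=3, max(lo)=31)
Step 7: insert 30 -> lo=[15, 22, 30, 31] hi=[36, 41, 42] -> (len(lo)=4, len(hi)=3, max(lo)=31)
Step 8: insert 2 -> lo=[2, 15, 22, 30] hi=[31, 36, 41, 42] -> (len(lo)=4, len(hi)=4, max(lo)=30)
Step 9: insert 2 -> lo=[2, 2, 15, 22, 30] hi=[31, 36, 41, 42] -> (len(lo)=5, len(hi)=4, max(lo)=30)

Answer: (1,0,41) (1,1,36) (2,1,36) (2,2,31) (3,2,31) (3,3,31) (4,3,31) (4,4,30) (5,4,30)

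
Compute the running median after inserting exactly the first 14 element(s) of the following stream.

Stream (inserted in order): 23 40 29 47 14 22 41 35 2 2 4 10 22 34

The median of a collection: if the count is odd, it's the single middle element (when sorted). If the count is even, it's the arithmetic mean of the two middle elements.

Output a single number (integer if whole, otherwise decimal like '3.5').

Answer: 22.5

Derivation:
Step 1: insert 23 -> lo=[23] (size 1, max 23) hi=[] (size 0) -> median=23
Step 2: insert 40 -> lo=[23] (size 1, max 23) hi=[40] (size 1, min 40) -> median=31.5
Step 3: insert 29 -> lo=[23, 29] (size 2, max 29) hi=[40] (size 1, min 40) -> median=29
Step 4: insert 47 -> lo=[23, 29] (size 2, max 29) hi=[40, 47] (size 2, min 40) -> median=34.5
Step 5: insert 14 -> lo=[14, 23, 29] (size 3, max 29) hi=[40, 47] (size 2, min 40) -> median=29
Step 6: insert 22 -> lo=[14, 22, 23] (size 3, max 23) hi=[29, 40, 47] (size 3, min 29) -> median=26
Step 7: insert 41 -> lo=[14, 22, 23, 29] (size 4, max 29) hi=[40, 41, 47] (size 3, min 40) -> median=29
Step 8: insert 35 -> lo=[14, 22, 23, 29] (size 4, max 29) hi=[35, 40, 41, 47] (size 4, min 35) -> median=32
Step 9: insert 2 -> lo=[2, 14, 22, 23, 29] (size 5, max 29) hi=[35, 40, 41, 47] (size 4, min 35) -> median=29
Step 10: insert 2 -> lo=[2, 2, 14, 22, 23] (size 5, max 23) hi=[29, 35, 40, 41, 47] (size 5, min 29) -> median=26
Step 11: insert 4 -> lo=[2, 2, 4, 14, 22, 23] (size 6, max 23) hi=[29, 35, 40, 41, 47] (size 5, min 29) -> median=23
Step 12: insert 10 -> lo=[2, 2, 4, 10, 14, 22] (size 6, max 22) hi=[23, 29, 35, 40, 41, 47] (size 6, min 23) -> median=22.5
Step 13: insert 22 -> lo=[2, 2, 4, 10, 14, 22, 22] (size 7, max 22) hi=[23, 29, 35, 40, 41, 47] (size 6, min 23) -> median=22
Step 14: insert 34 -> lo=[2, 2, 4, 10, 14, 22, 22] (size 7, max 22) hi=[23, 29, 34, 35, 40, 41, 47] (size 7, min 23) -> median=22.5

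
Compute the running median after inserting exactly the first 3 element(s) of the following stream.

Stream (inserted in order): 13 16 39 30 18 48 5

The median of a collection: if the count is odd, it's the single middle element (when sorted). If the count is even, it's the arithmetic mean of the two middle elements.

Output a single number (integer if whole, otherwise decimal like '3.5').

Answer: 16

Derivation:
Step 1: insert 13 -> lo=[13] (size 1, max 13) hi=[] (size 0) -> median=13
Step 2: insert 16 -> lo=[13] (size 1, max 13) hi=[16] (size 1, min 16) -> median=14.5
Step 3: insert 39 -> lo=[13, 16] (size 2, max 16) hi=[39] (size 1, min 39) -> median=16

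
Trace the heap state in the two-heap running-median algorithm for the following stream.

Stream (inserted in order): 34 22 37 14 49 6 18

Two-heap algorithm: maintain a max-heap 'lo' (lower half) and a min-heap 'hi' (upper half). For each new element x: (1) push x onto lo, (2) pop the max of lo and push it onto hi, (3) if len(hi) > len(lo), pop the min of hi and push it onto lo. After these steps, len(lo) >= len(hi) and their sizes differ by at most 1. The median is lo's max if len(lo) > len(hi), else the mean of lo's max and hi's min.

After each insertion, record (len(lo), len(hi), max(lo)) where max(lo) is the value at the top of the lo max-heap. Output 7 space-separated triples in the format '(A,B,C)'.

Answer: (1,0,34) (1,1,22) (2,1,34) (2,2,22) (3,2,34) (3,3,22) (4,3,22)

Derivation:
Step 1: insert 34 -> lo=[34] hi=[] -> (len(lo)=1, len(hi)=0, max(lo)=34)
Step 2: insert 22 -> lo=[22] hi=[34] -> (len(lo)=1, len(hi)=1, max(lo)=22)
Step 3: insert 37 -> lo=[22, 34] hi=[37] -> (len(lo)=2, len(hi)=1, max(lo)=34)
Step 4: insert 14 -> lo=[14, 22] hi=[34, 37] -> (len(lo)=2, len(hi)=2, max(lo)=22)
Step 5: insert 49 -> lo=[14, 22, 34] hi=[37, 49] -> (len(lo)=3, len(hi)=2, max(lo)=34)
Step 6: insert 6 -> lo=[6, 14, 22] hi=[34, 37, 49] -> (len(lo)=3, len(hi)=3, max(lo)=22)
Step 7: insert 18 -> lo=[6, 14, 18, 22] hi=[34, 37, 49] -> (len(lo)=4, len(hi)=3, max(lo)=22)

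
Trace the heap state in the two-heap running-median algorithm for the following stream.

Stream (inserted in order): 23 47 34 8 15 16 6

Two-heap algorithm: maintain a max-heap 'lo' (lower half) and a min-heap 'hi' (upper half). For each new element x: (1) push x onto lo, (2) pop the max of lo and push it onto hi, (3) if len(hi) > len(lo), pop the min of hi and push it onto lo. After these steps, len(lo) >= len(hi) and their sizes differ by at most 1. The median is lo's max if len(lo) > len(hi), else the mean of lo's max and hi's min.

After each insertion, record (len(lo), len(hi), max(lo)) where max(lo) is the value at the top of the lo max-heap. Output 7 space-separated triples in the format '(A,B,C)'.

Answer: (1,0,23) (1,1,23) (2,1,34) (2,2,23) (3,2,23) (3,3,16) (4,3,16)

Derivation:
Step 1: insert 23 -> lo=[23] hi=[] -> (len(lo)=1, len(hi)=0, max(lo)=23)
Step 2: insert 47 -> lo=[23] hi=[47] -> (len(lo)=1, len(hi)=1, max(lo)=23)
Step 3: insert 34 -> lo=[23, 34] hi=[47] -> (len(lo)=2, len(hi)=1, max(lo)=34)
Step 4: insert 8 -> lo=[8, 23] hi=[34, 47] -> (len(lo)=2, len(hi)=2, max(lo)=23)
Step 5: insert 15 -> lo=[8, 15, 23] hi=[34, 47] -> (len(lo)=3, len(hi)=2, max(lo)=23)
Step 6: insert 16 -> lo=[8, 15, 16] hi=[23, 34, 47] -> (len(lo)=3, len(hi)=3, max(lo)=16)
Step 7: insert 6 -> lo=[6, 8, 15, 16] hi=[23, 34, 47] -> (len(lo)=4, len(hi)=3, max(lo)=16)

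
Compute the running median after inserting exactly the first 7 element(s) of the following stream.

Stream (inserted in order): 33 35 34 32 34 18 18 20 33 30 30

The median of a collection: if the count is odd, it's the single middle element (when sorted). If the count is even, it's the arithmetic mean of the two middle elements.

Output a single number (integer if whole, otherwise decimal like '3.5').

Answer: 33

Derivation:
Step 1: insert 33 -> lo=[33] (size 1, max 33) hi=[] (size 0) -> median=33
Step 2: insert 35 -> lo=[33] (size 1, max 33) hi=[35] (size 1, min 35) -> median=34
Step 3: insert 34 -> lo=[33, 34] (size 2, max 34) hi=[35] (size 1, min 35) -> median=34
Step 4: insert 32 -> lo=[32, 33] (size 2, max 33) hi=[34, 35] (size 2, min 34) -> median=33.5
Step 5: insert 34 -> lo=[32, 33, 34] (size 3, max 34) hi=[34, 35] (size 2, min 34) -> median=34
Step 6: insert 18 -> lo=[18, 32, 33] (size 3, max 33) hi=[34, 34, 35] (size 3, min 34) -> median=33.5
Step 7: insert 18 -> lo=[18, 18, 32, 33] (size 4, max 33) hi=[34, 34, 35] (size 3, min 34) -> median=33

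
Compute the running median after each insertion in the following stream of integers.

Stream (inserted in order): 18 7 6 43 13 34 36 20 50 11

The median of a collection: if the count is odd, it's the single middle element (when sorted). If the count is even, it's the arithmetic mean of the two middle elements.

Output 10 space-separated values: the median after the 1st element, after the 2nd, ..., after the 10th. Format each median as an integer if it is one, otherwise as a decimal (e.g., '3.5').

Step 1: insert 18 -> lo=[18] (size 1, max 18) hi=[] (size 0) -> median=18
Step 2: insert 7 -> lo=[7] (size 1, max 7) hi=[18] (size 1, min 18) -> median=12.5
Step 3: insert 6 -> lo=[6, 7] (size 2, max 7) hi=[18] (size 1, min 18) -> median=7
Step 4: insert 43 -> lo=[6, 7] (size 2, max 7) hi=[18, 43] (size 2, min 18) -> median=12.5
Step 5: insert 13 -> lo=[6, 7, 13] (size 3, max 13) hi=[18, 43] (size 2, min 18) -> median=13
Step 6: insert 34 -> lo=[6, 7, 13] (size 3, max 13) hi=[18, 34, 43] (size 3, min 18) -> median=15.5
Step 7: insert 36 -> lo=[6, 7, 13, 18] (size 4, max 18) hi=[34, 36, 43] (size 3, min 34) -> median=18
Step 8: insert 20 -> lo=[6, 7, 13, 18] (size 4, max 18) hi=[20, 34, 36, 43] (size 4, min 20) -> median=19
Step 9: insert 50 -> lo=[6, 7, 13, 18, 20] (size 5, max 20) hi=[34, 36, 43, 50] (size 4, min 34) -> median=20
Step 10: insert 11 -> lo=[6, 7, 11, 13, 18] (size 5, max 18) hi=[20, 34, 36, 43, 50] (size 5, min 20) -> median=19

Answer: 18 12.5 7 12.5 13 15.5 18 19 20 19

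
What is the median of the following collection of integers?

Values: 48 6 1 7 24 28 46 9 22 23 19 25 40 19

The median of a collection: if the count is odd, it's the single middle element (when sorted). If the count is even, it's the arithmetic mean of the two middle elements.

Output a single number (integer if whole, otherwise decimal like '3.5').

Step 1: insert 48 -> lo=[48] (size 1, max 48) hi=[] (size 0) -> median=48
Step 2: insert 6 -> lo=[6] (size 1, max 6) hi=[48] (size 1, min 48) -> median=27
Step 3: insert 1 -> lo=[1, 6] (size 2, max 6) hi=[48] (size 1, min 48) -> median=6
Step 4: insert 7 -> lo=[1, 6] (size 2, max 6) hi=[7, 48] (size 2, min 7) -> median=6.5
Step 5: insert 24 -> lo=[1, 6, 7] (size 3, max 7) hi=[24, 48] (size 2, min 24) -> median=7
Step 6: insert 28 -> lo=[1, 6, 7] (size 3, max 7) hi=[24, 28, 48] (size 3, min 24) -> median=15.5
Step 7: insert 46 -> lo=[1, 6, 7, 24] (size 4, max 24) hi=[28, 46, 48] (size 3, min 28) -> median=24
Step 8: insert 9 -> lo=[1, 6, 7, 9] (size 4, max 9) hi=[24, 28, 46, 48] (size 4, min 24) -> median=16.5
Step 9: insert 22 -> lo=[1, 6, 7, 9, 22] (size 5, max 22) hi=[24, 28, 46, 48] (size 4, min 24) -> median=22
Step 10: insert 23 -> lo=[1, 6, 7, 9, 22] (size 5, max 22) hi=[23, 24, 28, 46, 48] (size 5, min 23) -> median=22.5
Step 11: insert 19 -> lo=[1, 6, 7, 9, 19, 22] (size 6, max 22) hi=[23, 24, 28, 46, 48] (size 5, min 23) -> median=22
Step 12: insert 25 -> lo=[1, 6, 7, 9, 19, 22] (size 6, max 22) hi=[23, 24, 25, 28, 46, 48] (size 6, min 23) -> median=22.5
Step 13: insert 40 -> lo=[1, 6, 7, 9, 19, 22, 23] (size 7, max 23) hi=[24, 25, 28, 40, 46, 48] (size 6, min 24) -> median=23
Step 14: insert 19 -> lo=[1, 6, 7, 9, 19, 19, 22] (size 7, max 22) hi=[23, 24, 25, 28, 40, 46, 48] (size 7, min 23) -> median=22.5

Answer: 22.5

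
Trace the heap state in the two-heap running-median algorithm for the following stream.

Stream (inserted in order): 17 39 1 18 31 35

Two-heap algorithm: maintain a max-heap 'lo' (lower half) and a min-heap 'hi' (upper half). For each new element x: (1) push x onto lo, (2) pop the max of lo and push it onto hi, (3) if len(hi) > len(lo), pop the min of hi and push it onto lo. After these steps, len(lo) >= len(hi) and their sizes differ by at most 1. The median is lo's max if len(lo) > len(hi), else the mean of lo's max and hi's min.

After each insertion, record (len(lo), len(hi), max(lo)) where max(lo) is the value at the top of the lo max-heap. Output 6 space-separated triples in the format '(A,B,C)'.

Answer: (1,0,17) (1,1,17) (2,1,17) (2,2,17) (3,2,18) (3,3,18)

Derivation:
Step 1: insert 17 -> lo=[17] hi=[] -> (len(lo)=1, len(hi)=0, max(lo)=17)
Step 2: insert 39 -> lo=[17] hi=[39] -> (len(lo)=1, len(hi)=1, max(lo)=17)
Step 3: insert 1 -> lo=[1, 17] hi=[39] -> (len(lo)=2, len(hi)=1, max(lo)=17)
Step 4: insert 18 -> lo=[1, 17] hi=[18, 39] -> (len(lo)=2, len(hi)=2, max(lo)=17)
Step 5: insert 31 -> lo=[1, 17, 18] hi=[31, 39] -> (len(lo)=3, len(hi)=2, max(lo)=18)
Step 6: insert 35 -> lo=[1, 17, 18] hi=[31, 35, 39] -> (len(lo)=3, len(hi)=3, max(lo)=18)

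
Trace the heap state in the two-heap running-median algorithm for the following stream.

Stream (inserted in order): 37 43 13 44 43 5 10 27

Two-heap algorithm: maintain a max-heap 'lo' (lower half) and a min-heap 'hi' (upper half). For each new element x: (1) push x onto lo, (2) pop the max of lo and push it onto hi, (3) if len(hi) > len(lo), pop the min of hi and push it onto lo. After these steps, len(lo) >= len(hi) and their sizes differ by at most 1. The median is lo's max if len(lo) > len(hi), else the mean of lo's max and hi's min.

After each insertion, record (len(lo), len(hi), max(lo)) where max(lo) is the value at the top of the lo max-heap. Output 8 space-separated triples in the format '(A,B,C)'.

Step 1: insert 37 -> lo=[37] hi=[] -> (len(lo)=1, len(hi)=0, max(lo)=37)
Step 2: insert 43 -> lo=[37] hi=[43] -> (len(lo)=1, len(hi)=1, max(lo)=37)
Step 3: insert 13 -> lo=[13, 37] hi=[43] -> (len(lo)=2, len(hi)=1, max(lo)=37)
Step 4: insert 44 -> lo=[13, 37] hi=[43, 44] -> (len(lo)=2, len(hi)=2, max(lo)=37)
Step 5: insert 43 -> lo=[13, 37, 43] hi=[43, 44] -> (len(lo)=3, len(hi)=2, max(lo)=43)
Step 6: insert 5 -> lo=[5, 13, 37] hi=[43, 43, 44] -> (len(lo)=3, len(hi)=3, max(lo)=37)
Step 7: insert 10 -> lo=[5, 10, 13, 37] hi=[43, 43, 44] -> (len(lo)=4, len(hi)=3, max(lo)=37)
Step 8: insert 27 -> lo=[5, 10, 13, 27] hi=[37, 43, 43, 44] -> (len(lo)=4, len(hi)=4, max(lo)=27)

Answer: (1,0,37) (1,1,37) (2,1,37) (2,2,37) (3,2,43) (3,3,37) (4,3,37) (4,4,27)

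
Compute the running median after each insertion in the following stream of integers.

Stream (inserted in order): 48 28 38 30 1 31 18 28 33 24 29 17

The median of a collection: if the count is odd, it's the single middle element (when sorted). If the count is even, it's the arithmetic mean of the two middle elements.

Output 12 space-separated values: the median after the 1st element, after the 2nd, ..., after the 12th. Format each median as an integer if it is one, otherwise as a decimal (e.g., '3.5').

Answer: 48 38 38 34 30 30.5 30 29 30 29 29 28.5

Derivation:
Step 1: insert 48 -> lo=[48] (size 1, max 48) hi=[] (size 0) -> median=48
Step 2: insert 28 -> lo=[28] (size 1, max 28) hi=[48] (size 1, min 48) -> median=38
Step 3: insert 38 -> lo=[28, 38] (size 2, max 38) hi=[48] (size 1, min 48) -> median=38
Step 4: insert 30 -> lo=[28, 30] (size 2, max 30) hi=[38, 48] (size 2, min 38) -> median=34
Step 5: insert 1 -> lo=[1, 28, 30] (size 3, max 30) hi=[38, 48] (size 2, min 38) -> median=30
Step 6: insert 31 -> lo=[1, 28, 30] (size 3, max 30) hi=[31, 38, 48] (size 3, min 31) -> median=30.5
Step 7: insert 18 -> lo=[1, 18, 28, 30] (size 4, max 30) hi=[31, 38, 48] (size 3, min 31) -> median=30
Step 8: insert 28 -> lo=[1, 18, 28, 28] (size 4, max 28) hi=[30, 31, 38, 48] (size 4, min 30) -> median=29
Step 9: insert 33 -> lo=[1, 18, 28, 28, 30] (size 5, max 30) hi=[31, 33, 38, 48] (size 4, min 31) -> median=30
Step 10: insert 24 -> lo=[1, 18, 24, 28, 28] (size 5, max 28) hi=[30, 31, 33, 38, 48] (size 5, min 30) -> median=29
Step 11: insert 29 -> lo=[1, 18, 24, 28, 28, 29] (size 6, max 29) hi=[30, 31, 33, 38, 48] (size 5, min 30) -> median=29
Step 12: insert 17 -> lo=[1, 17, 18, 24, 28, 28] (size 6, max 28) hi=[29, 30, 31, 33, 38, 48] (size 6, min 29) -> median=28.5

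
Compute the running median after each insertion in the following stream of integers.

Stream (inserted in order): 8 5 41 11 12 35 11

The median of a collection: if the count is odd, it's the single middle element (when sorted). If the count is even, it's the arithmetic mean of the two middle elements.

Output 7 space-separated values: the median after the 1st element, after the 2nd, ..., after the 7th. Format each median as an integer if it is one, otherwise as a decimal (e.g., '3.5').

Answer: 8 6.5 8 9.5 11 11.5 11

Derivation:
Step 1: insert 8 -> lo=[8] (size 1, max 8) hi=[] (size 0) -> median=8
Step 2: insert 5 -> lo=[5] (size 1, max 5) hi=[8] (size 1, min 8) -> median=6.5
Step 3: insert 41 -> lo=[5, 8] (size 2, max 8) hi=[41] (size 1, min 41) -> median=8
Step 4: insert 11 -> lo=[5, 8] (size 2, max 8) hi=[11, 41] (size 2, min 11) -> median=9.5
Step 5: insert 12 -> lo=[5, 8, 11] (size 3, max 11) hi=[12, 41] (size 2, min 12) -> median=11
Step 6: insert 35 -> lo=[5, 8, 11] (size 3, max 11) hi=[12, 35, 41] (size 3, min 12) -> median=11.5
Step 7: insert 11 -> lo=[5, 8, 11, 11] (size 4, max 11) hi=[12, 35, 41] (size 3, min 12) -> median=11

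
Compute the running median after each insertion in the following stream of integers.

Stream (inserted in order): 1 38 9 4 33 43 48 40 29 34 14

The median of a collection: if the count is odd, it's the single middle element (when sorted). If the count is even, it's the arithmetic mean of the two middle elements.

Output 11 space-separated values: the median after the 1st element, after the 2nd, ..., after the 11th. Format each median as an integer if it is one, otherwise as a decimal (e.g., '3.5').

Step 1: insert 1 -> lo=[1] (size 1, max 1) hi=[] (size 0) -> median=1
Step 2: insert 38 -> lo=[1] (size 1, max 1) hi=[38] (size 1, min 38) -> median=19.5
Step 3: insert 9 -> lo=[1, 9] (size 2, max 9) hi=[38] (size 1, min 38) -> median=9
Step 4: insert 4 -> lo=[1, 4] (size 2, max 4) hi=[9, 38] (size 2, min 9) -> median=6.5
Step 5: insert 33 -> lo=[1, 4, 9] (size 3, max 9) hi=[33, 38] (size 2, min 33) -> median=9
Step 6: insert 43 -> lo=[1, 4, 9] (size 3, max 9) hi=[33, 38, 43] (size 3, min 33) -> median=21
Step 7: insert 48 -> lo=[1, 4, 9, 33] (size 4, max 33) hi=[38, 43, 48] (size 3, min 38) -> median=33
Step 8: insert 40 -> lo=[1, 4, 9, 33] (size 4, max 33) hi=[38, 40, 43, 48] (size 4, min 38) -> median=35.5
Step 9: insert 29 -> lo=[1, 4, 9, 29, 33] (size 5, max 33) hi=[38, 40, 43, 48] (size 4, min 38) -> median=33
Step 10: insert 34 -> lo=[1, 4, 9, 29, 33] (size 5, max 33) hi=[34, 38, 40, 43, 48] (size 5, min 34) -> median=33.5
Step 11: insert 14 -> lo=[1, 4, 9, 14, 29, 33] (size 6, max 33) hi=[34, 38, 40, 43, 48] (size 5, min 34) -> median=33

Answer: 1 19.5 9 6.5 9 21 33 35.5 33 33.5 33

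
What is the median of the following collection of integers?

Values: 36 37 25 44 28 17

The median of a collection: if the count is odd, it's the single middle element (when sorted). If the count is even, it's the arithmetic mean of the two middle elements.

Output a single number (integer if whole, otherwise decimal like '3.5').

Step 1: insert 36 -> lo=[36] (size 1, max 36) hi=[] (size 0) -> median=36
Step 2: insert 37 -> lo=[36] (size 1, max 36) hi=[37] (size 1, min 37) -> median=36.5
Step 3: insert 25 -> lo=[25, 36] (size 2, max 36) hi=[37] (size 1, min 37) -> median=36
Step 4: insert 44 -> lo=[25, 36] (size 2, max 36) hi=[37, 44] (size 2, min 37) -> median=36.5
Step 5: insert 28 -> lo=[25, 28, 36] (size 3, max 36) hi=[37, 44] (size 2, min 37) -> median=36
Step 6: insert 17 -> lo=[17, 25, 28] (size 3, max 28) hi=[36, 37, 44] (size 3, min 36) -> median=32

Answer: 32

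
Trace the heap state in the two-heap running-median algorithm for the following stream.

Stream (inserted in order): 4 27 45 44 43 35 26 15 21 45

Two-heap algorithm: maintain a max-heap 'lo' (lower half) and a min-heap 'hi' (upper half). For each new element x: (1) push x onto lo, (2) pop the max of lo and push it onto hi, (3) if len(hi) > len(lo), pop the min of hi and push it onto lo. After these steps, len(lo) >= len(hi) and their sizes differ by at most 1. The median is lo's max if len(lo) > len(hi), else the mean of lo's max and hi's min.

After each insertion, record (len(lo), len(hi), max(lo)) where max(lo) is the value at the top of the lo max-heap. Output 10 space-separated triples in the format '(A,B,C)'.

Answer: (1,0,4) (1,1,4) (2,1,27) (2,2,27) (3,2,43) (3,3,35) (4,3,35) (4,4,27) (5,4,27) (5,5,27)

Derivation:
Step 1: insert 4 -> lo=[4] hi=[] -> (len(lo)=1, len(hi)=0, max(lo)=4)
Step 2: insert 27 -> lo=[4] hi=[27] -> (len(lo)=1, len(hi)=1, max(lo)=4)
Step 3: insert 45 -> lo=[4, 27] hi=[45] -> (len(lo)=2, len(hi)=1, max(lo)=27)
Step 4: insert 44 -> lo=[4, 27] hi=[44, 45] -> (len(lo)=2, len(hi)=2, max(lo)=27)
Step 5: insert 43 -> lo=[4, 27, 43] hi=[44, 45] -> (len(lo)=3, len(hi)=2, max(lo)=43)
Step 6: insert 35 -> lo=[4, 27, 35] hi=[43, 44, 45] -> (len(lo)=3, len(hi)=3, max(lo)=35)
Step 7: insert 26 -> lo=[4, 26, 27, 35] hi=[43, 44, 45] -> (len(lo)=4, len(hi)=3, max(lo)=35)
Step 8: insert 15 -> lo=[4, 15, 26, 27] hi=[35, 43, 44, 45] -> (len(lo)=4, len(hi)=4, max(lo)=27)
Step 9: insert 21 -> lo=[4, 15, 21, 26, 27] hi=[35, 43, 44, 45] -> (len(lo)=5, len(hi)=4, max(lo)=27)
Step 10: insert 45 -> lo=[4, 15, 21, 26, 27] hi=[35, 43, 44, 45, 45] -> (len(lo)=5, len(hi)=5, max(lo)=27)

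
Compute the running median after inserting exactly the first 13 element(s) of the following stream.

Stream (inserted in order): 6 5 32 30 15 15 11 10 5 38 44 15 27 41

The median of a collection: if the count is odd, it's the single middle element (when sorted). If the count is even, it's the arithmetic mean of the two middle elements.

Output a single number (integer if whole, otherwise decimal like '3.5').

Answer: 15

Derivation:
Step 1: insert 6 -> lo=[6] (size 1, max 6) hi=[] (size 0) -> median=6
Step 2: insert 5 -> lo=[5] (size 1, max 5) hi=[6] (size 1, min 6) -> median=5.5
Step 3: insert 32 -> lo=[5, 6] (size 2, max 6) hi=[32] (size 1, min 32) -> median=6
Step 4: insert 30 -> lo=[5, 6] (size 2, max 6) hi=[30, 32] (size 2, min 30) -> median=18
Step 5: insert 15 -> lo=[5, 6, 15] (size 3, max 15) hi=[30, 32] (size 2, min 30) -> median=15
Step 6: insert 15 -> lo=[5, 6, 15] (size 3, max 15) hi=[15, 30, 32] (size 3, min 15) -> median=15
Step 7: insert 11 -> lo=[5, 6, 11, 15] (size 4, max 15) hi=[15, 30, 32] (size 3, min 15) -> median=15
Step 8: insert 10 -> lo=[5, 6, 10, 11] (size 4, max 11) hi=[15, 15, 30, 32] (size 4, min 15) -> median=13
Step 9: insert 5 -> lo=[5, 5, 6, 10, 11] (size 5, max 11) hi=[15, 15, 30, 32] (size 4, min 15) -> median=11
Step 10: insert 38 -> lo=[5, 5, 6, 10, 11] (size 5, max 11) hi=[15, 15, 30, 32, 38] (size 5, min 15) -> median=13
Step 11: insert 44 -> lo=[5, 5, 6, 10, 11, 15] (size 6, max 15) hi=[15, 30, 32, 38, 44] (size 5, min 15) -> median=15
Step 12: insert 15 -> lo=[5, 5, 6, 10, 11, 15] (size 6, max 15) hi=[15, 15, 30, 32, 38, 44] (size 6, min 15) -> median=15
Step 13: insert 27 -> lo=[5, 5, 6, 10, 11, 15, 15] (size 7, max 15) hi=[15, 27, 30, 32, 38, 44] (size 6, min 15) -> median=15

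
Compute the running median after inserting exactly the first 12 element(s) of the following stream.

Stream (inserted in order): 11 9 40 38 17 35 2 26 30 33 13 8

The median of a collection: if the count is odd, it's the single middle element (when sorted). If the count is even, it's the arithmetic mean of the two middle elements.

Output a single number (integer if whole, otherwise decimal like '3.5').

Answer: 21.5

Derivation:
Step 1: insert 11 -> lo=[11] (size 1, max 11) hi=[] (size 0) -> median=11
Step 2: insert 9 -> lo=[9] (size 1, max 9) hi=[11] (size 1, min 11) -> median=10
Step 3: insert 40 -> lo=[9, 11] (size 2, max 11) hi=[40] (size 1, min 40) -> median=11
Step 4: insert 38 -> lo=[9, 11] (size 2, max 11) hi=[38, 40] (size 2, min 38) -> median=24.5
Step 5: insert 17 -> lo=[9, 11, 17] (size 3, max 17) hi=[38, 40] (size 2, min 38) -> median=17
Step 6: insert 35 -> lo=[9, 11, 17] (size 3, max 17) hi=[35, 38, 40] (size 3, min 35) -> median=26
Step 7: insert 2 -> lo=[2, 9, 11, 17] (size 4, max 17) hi=[35, 38, 40] (size 3, min 35) -> median=17
Step 8: insert 26 -> lo=[2, 9, 11, 17] (size 4, max 17) hi=[26, 35, 38, 40] (size 4, min 26) -> median=21.5
Step 9: insert 30 -> lo=[2, 9, 11, 17, 26] (size 5, max 26) hi=[30, 35, 38, 40] (size 4, min 30) -> median=26
Step 10: insert 33 -> lo=[2, 9, 11, 17, 26] (size 5, max 26) hi=[30, 33, 35, 38, 40] (size 5, min 30) -> median=28
Step 11: insert 13 -> lo=[2, 9, 11, 13, 17, 26] (size 6, max 26) hi=[30, 33, 35, 38, 40] (size 5, min 30) -> median=26
Step 12: insert 8 -> lo=[2, 8, 9, 11, 13, 17] (size 6, max 17) hi=[26, 30, 33, 35, 38, 40] (size 6, min 26) -> median=21.5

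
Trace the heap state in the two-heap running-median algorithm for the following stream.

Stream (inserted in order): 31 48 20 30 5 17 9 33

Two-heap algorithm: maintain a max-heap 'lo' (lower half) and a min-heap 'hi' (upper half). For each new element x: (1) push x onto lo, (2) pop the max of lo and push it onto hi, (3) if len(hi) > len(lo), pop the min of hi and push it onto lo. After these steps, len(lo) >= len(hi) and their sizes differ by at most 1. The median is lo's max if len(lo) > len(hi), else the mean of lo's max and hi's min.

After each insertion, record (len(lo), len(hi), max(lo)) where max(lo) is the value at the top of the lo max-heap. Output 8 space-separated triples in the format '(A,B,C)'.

Step 1: insert 31 -> lo=[31] hi=[] -> (len(lo)=1, len(hi)=0, max(lo)=31)
Step 2: insert 48 -> lo=[31] hi=[48] -> (len(lo)=1, len(hi)=1, max(lo)=31)
Step 3: insert 20 -> lo=[20, 31] hi=[48] -> (len(lo)=2, len(hi)=1, max(lo)=31)
Step 4: insert 30 -> lo=[20, 30] hi=[31, 48] -> (len(lo)=2, len(hi)=2, max(lo)=30)
Step 5: insert 5 -> lo=[5, 20, 30] hi=[31, 48] -> (len(lo)=3, len(hi)=2, max(lo)=30)
Step 6: insert 17 -> lo=[5, 17, 20] hi=[30, 31, 48] -> (len(lo)=3, len(hi)=3, max(lo)=20)
Step 7: insert 9 -> lo=[5, 9, 17, 20] hi=[30, 31, 48] -> (len(lo)=4, len(hi)=3, max(lo)=20)
Step 8: insert 33 -> lo=[5, 9, 17, 20] hi=[30, 31, 33, 48] -> (len(lo)=4, len(hi)=4, max(lo)=20)

Answer: (1,0,31) (1,1,31) (2,1,31) (2,2,30) (3,2,30) (3,3,20) (4,3,20) (4,4,20)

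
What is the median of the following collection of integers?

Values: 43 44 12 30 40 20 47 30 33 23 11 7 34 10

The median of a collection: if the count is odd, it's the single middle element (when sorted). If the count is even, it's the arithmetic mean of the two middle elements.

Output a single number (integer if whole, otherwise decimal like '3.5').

Step 1: insert 43 -> lo=[43] (size 1, max 43) hi=[] (size 0) -> median=43
Step 2: insert 44 -> lo=[43] (size 1, max 43) hi=[44] (size 1, min 44) -> median=43.5
Step 3: insert 12 -> lo=[12, 43] (size 2, max 43) hi=[44] (size 1, min 44) -> median=43
Step 4: insert 30 -> lo=[12, 30] (size 2, max 30) hi=[43, 44] (size 2, min 43) -> median=36.5
Step 5: insert 40 -> lo=[12, 30, 40] (size 3, max 40) hi=[43, 44] (size 2, min 43) -> median=40
Step 6: insert 20 -> lo=[12, 20, 30] (size 3, max 30) hi=[40, 43, 44] (size 3, min 40) -> median=35
Step 7: insert 47 -> lo=[12, 20, 30, 40] (size 4, max 40) hi=[43, 44, 47] (size 3, min 43) -> median=40
Step 8: insert 30 -> lo=[12, 20, 30, 30] (size 4, max 30) hi=[40, 43, 44, 47] (size 4, min 40) -> median=35
Step 9: insert 33 -> lo=[12, 20, 30, 30, 33] (size 5, max 33) hi=[40, 43, 44, 47] (size 4, min 40) -> median=33
Step 10: insert 23 -> lo=[12, 20, 23, 30, 30] (size 5, max 30) hi=[33, 40, 43, 44, 47] (size 5, min 33) -> median=31.5
Step 11: insert 11 -> lo=[11, 12, 20, 23, 30, 30] (size 6, max 30) hi=[33, 40, 43, 44, 47] (size 5, min 33) -> median=30
Step 12: insert 7 -> lo=[7, 11, 12, 20, 23, 30] (size 6, max 30) hi=[30, 33, 40, 43, 44, 47] (size 6, min 30) -> median=30
Step 13: insert 34 -> lo=[7, 11, 12, 20, 23, 30, 30] (size 7, max 30) hi=[33, 34, 40, 43, 44, 47] (size 6, min 33) -> median=30
Step 14: insert 10 -> lo=[7, 10, 11, 12, 20, 23, 30] (size 7, max 30) hi=[30, 33, 34, 40, 43, 44, 47] (size 7, min 30) -> median=30

Answer: 30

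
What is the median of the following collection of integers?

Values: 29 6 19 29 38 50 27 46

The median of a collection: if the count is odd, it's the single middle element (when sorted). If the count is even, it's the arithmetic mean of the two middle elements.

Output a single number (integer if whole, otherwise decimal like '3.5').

Step 1: insert 29 -> lo=[29] (size 1, max 29) hi=[] (size 0) -> median=29
Step 2: insert 6 -> lo=[6] (size 1, max 6) hi=[29] (size 1, min 29) -> median=17.5
Step 3: insert 19 -> lo=[6, 19] (size 2, max 19) hi=[29] (size 1, min 29) -> median=19
Step 4: insert 29 -> lo=[6, 19] (size 2, max 19) hi=[29, 29] (size 2, min 29) -> median=24
Step 5: insert 38 -> lo=[6, 19, 29] (size 3, max 29) hi=[29, 38] (size 2, min 29) -> median=29
Step 6: insert 50 -> lo=[6, 19, 29] (size 3, max 29) hi=[29, 38, 50] (size 3, min 29) -> median=29
Step 7: insert 27 -> lo=[6, 19, 27, 29] (size 4, max 29) hi=[29, 38, 50] (size 3, min 29) -> median=29
Step 8: insert 46 -> lo=[6, 19, 27, 29] (size 4, max 29) hi=[29, 38, 46, 50] (size 4, min 29) -> median=29

Answer: 29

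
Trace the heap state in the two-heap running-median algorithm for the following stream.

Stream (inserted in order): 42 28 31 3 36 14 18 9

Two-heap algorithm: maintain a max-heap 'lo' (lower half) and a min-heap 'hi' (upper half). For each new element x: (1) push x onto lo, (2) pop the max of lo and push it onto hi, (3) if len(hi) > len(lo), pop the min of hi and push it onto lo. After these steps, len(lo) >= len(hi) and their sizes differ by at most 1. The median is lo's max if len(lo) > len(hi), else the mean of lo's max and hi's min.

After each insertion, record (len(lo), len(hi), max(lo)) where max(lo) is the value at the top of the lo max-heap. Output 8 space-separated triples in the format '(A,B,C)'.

Answer: (1,0,42) (1,1,28) (2,1,31) (2,2,28) (3,2,31) (3,3,28) (4,3,28) (4,4,18)

Derivation:
Step 1: insert 42 -> lo=[42] hi=[] -> (len(lo)=1, len(hi)=0, max(lo)=42)
Step 2: insert 28 -> lo=[28] hi=[42] -> (len(lo)=1, len(hi)=1, max(lo)=28)
Step 3: insert 31 -> lo=[28, 31] hi=[42] -> (len(lo)=2, len(hi)=1, max(lo)=31)
Step 4: insert 3 -> lo=[3, 28] hi=[31, 42] -> (len(lo)=2, len(hi)=2, max(lo)=28)
Step 5: insert 36 -> lo=[3, 28, 31] hi=[36, 42] -> (len(lo)=3, len(hi)=2, max(lo)=31)
Step 6: insert 14 -> lo=[3, 14, 28] hi=[31, 36, 42] -> (len(lo)=3, len(hi)=3, max(lo)=28)
Step 7: insert 18 -> lo=[3, 14, 18, 28] hi=[31, 36, 42] -> (len(lo)=4, len(hi)=3, max(lo)=28)
Step 8: insert 9 -> lo=[3, 9, 14, 18] hi=[28, 31, 36, 42] -> (len(lo)=4, len(hi)=4, max(lo)=18)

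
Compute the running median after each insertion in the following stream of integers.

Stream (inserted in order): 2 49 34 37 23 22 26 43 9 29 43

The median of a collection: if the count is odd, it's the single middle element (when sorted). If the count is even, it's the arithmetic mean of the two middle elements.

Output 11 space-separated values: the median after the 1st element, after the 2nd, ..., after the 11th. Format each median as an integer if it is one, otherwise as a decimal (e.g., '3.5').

Answer: 2 25.5 34 35.5 34 28.5 26 30 26 27.5 29

Derivation:
Step 1: insert 2 -> lo=[2] (size 1, max 2) hi=[] (size 0) -> median=2
Step 2: insert 49 -> lo=[2] (size 1, max 2) hi=[49] (size 1, min 49) -> median=25.5
Step 3: insert 34 -> lo=[2, 34] (size 2, max 34) hi=[49] (size 1, min 49) -> median=34
Step 4: insert 37 -> lo=[2, 34] (size 2, max 34) hi=[37, 49] (size 2, min 37) -> median=35.5
Step 5: insert 23 -> lo=[2, 23, 34] (size 3, max 34) hi=[37, 49] (size 2, min 37) -> median=34
Step 6: insert 22 -> lo=[2, 22, 23] (size 3, max 23) hi=[34, 37, 49] (size 3, min 34) -> median=28.5
Step 7: insert 26 -> lo=[2, 22, 23, 26] (size 4, max 26) hi=[34, 37, 49] (size 3, min 34) -> median=26
Step 8: insert 43 -> lo=[2, 22, 23, 26] (size 4, max 26) hi=[34, 37, 43, 49] (size 4, min 34) -> median=30
Step 9: insert 9 -> lo=[2, 9, 22, 23, 26] (size 5, max 26) hi=[34, 37, 43, 49] (size 4, min 34) -> median=26
Step 10: insert 29 -> lo=[2, 9, 22, 23, 26] (size 5, max 26) hi=[29, 34, 37, 43, 49] (size 5, min 29) -> median=27.5
Step 11: insert 43 -> lo=[2, 9, 22, 23, 26, 29] (size 6, max 29) hi=[34, 37, 43, 43, 49] (size 5, min 34) -> median=29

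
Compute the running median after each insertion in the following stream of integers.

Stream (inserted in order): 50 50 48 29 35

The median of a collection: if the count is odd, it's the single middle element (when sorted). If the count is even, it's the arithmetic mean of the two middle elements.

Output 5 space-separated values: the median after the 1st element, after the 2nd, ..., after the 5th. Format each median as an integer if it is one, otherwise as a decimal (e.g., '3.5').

Answer: 50 50 50 49 48

Derivation:
Step 1: insert 50 -> lo=[50] (size 1, max 50) hi=[] (size 0) -> median=50
Step 2: insert 50 -> lo=[50] (size 1, max 50) hi=[50] (size 1, min 50) -> median=50
Step 3: insert 48 -> lo=[48, 50] (size 2, max 50) hi=[50] (size 1, min 50) -> median=50
Step 4: insert 29 -> lo=[29, 48] (size 2, max 48) hi=[50, 50] (size 2, min 50) -> median=49
Step 5: insert 35 -> lo=[29, 35, 48] (size 3, max 48) hi=[50, 50] (size 2, min 50) -> median=48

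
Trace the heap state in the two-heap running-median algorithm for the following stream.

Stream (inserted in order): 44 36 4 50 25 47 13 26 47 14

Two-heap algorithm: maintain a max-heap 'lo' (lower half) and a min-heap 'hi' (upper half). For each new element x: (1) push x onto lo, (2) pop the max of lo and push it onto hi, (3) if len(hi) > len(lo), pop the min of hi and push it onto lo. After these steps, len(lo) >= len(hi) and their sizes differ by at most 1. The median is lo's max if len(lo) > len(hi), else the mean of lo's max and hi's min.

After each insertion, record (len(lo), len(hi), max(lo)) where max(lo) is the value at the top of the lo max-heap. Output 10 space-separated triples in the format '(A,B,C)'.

Step 1: insert 44 -> lo=[44] hi=[] -> (len(lo)=1, len(hi)=0, max(lo)=44)
Step 2: insert 36 -> lo=[36] hi=[44] -> (len(lo)=1, len(hi)=1, max(lo)=36)
Step 3: insert 4 -> lo=[4, 36] hi=[44] -> (len(lo)=2, len(hi)=1, max(lo)=36)
Step 4: insert 50 -> lo=[4, 36] hi=[44, 50] -> (len(lo)=2, len(hi)=2, max(lo)=36)
Step 5: insert 25 -> lo=[4, 25, 36] hi=[44, 50] -> (len(lo)=3, len(hi)=2, max(lo)=36)
Step 6: insert 47 -> lo=[4, 25, 36] hi=[44, 47, 50] -> (len(lo)=3, len(hi)=3, max(lo)=36)
Step 7: insert 13 -> lo=[4, 13, 25, 36] hi=[44, 47, 50] -> (len(lo)=4, len(hi)=3, max(lo)=36)
Step 8: insert 26 -> lo=[4, 13, 25, 26] hi=[36, 44, 47, 50] -> (len(lo)=4, len(hi)=4, max(lo)=26)
Step 9: insert 47 -> lo=[4, 13, 25, 26, 36] hi=[44, 47, 47, 50] -> (len(lo)=5, len(hi)=4, max(lo)=36)
Step 10: insert 14 -> lo=[4, 13, 14, 25, 26] hi=[36, 44, 47, 47, 50] -> (len(lo)=5, len(hi)=5, max(lo)=26)

Answer: (1,0,44) (1,1,36) (2,1,36) (2,2,36) (3,2,36) (3,3,36) (4,3,36) (4,4,26) (5,4,36) (5,5,26)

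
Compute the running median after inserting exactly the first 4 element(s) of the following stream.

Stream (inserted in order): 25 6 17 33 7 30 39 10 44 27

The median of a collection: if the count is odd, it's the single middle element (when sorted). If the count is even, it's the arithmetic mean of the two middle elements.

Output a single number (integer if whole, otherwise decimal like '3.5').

Step 1: insert 25 -> lo=[25] (size 1, max 25) hi=[] (size 0) -> median=25
Step 2: insert 6 -> lo=[6] (size 1, max 6) hi=[25] (size 1, min 25) -> median=15.5
Step 3: insert 17 -> lo=[6, 17] (size 2, max 17) hi=[25] (size 1, min 25) -> median=17
Step 4: insert 33 -> lo=[6, 17] (size 2, max 17) hi=[25, 33] (size 2, min 25) -> median=21

Answer: 21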